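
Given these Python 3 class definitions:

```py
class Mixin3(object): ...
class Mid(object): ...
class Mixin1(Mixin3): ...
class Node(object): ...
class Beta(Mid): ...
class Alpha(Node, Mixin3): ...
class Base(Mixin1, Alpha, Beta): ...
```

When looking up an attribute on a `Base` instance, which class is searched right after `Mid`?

L[Base] = Base + merge(L[Mixin1], L[Alpha], L[Beta], [Mixin1 Alpha Beta])
  take Mixin1:  [Mixin1 Mixin3 object] + [Alpha Node Mixin3 object] + [Beta Mid object] + [Mixin1 Alpha Beta]
  take Alpha:  [Mixin3 object] + [Alpha Node Mixin3 object] + [Beta Mid object] + [Alpha Beta]
  take Node:  [Mixin3 object] + [Node Mixin3 object] + [Beta Mid object] + [Beta]
  take Mixin3:  [Mixin3 object] + [Mixin3 object] + [Beta Mid object] + [Beta]
  take Beta:  [object] + [object] + [Beta Mid object] + [Beta]
  take Mid:  [object] + [object] + [Mid object]
  take object:  [object] + [object] + [object]
MRO: Base Mixin1 Alpha Node Mixin3 Beta Mid object
Mid is at position 6; next is object.

object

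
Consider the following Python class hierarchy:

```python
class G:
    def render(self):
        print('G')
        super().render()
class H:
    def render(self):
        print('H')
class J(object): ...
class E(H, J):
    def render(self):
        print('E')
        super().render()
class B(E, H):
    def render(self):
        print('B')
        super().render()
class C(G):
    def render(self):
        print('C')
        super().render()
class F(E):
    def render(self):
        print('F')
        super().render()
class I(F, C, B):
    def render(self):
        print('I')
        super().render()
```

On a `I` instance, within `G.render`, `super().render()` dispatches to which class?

L[I] = I + merge(L[F], L[C], L[B], [F C B])
  take F:  [F E H J object] + [C G object] + [B E H J object] + [F C B]
  take C:  [E H J object] + [C G object] + [B E H J object] + [C B]
  take G:  [E H J object] + [G object] + [B E H J object] + [B]
  take B:  [E H J object] + [object] + [B E H J object] + [B]
  take E:  [E H J object] + [object] + [E H J object]
  take H:  [H J object] + [object] + [H J object]
  take J:  [J object] + [object] + [J object]
  take object:  [object] + [object] + [object]
MRO: I F C G B E H J object
super() in G.render on a I instance goes to the class after G in I's MRO: B.

B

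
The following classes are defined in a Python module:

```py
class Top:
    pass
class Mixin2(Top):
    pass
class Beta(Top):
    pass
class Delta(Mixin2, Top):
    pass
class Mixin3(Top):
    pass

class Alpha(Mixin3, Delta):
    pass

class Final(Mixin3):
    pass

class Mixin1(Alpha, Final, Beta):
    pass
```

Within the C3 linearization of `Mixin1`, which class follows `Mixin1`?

Alpha

L[Mixin1] = Mixin1 + merge(L[Alpha], L[Final], L[Beta], [Alpha Final Beta])
  take Alpha:  [Alpha Mixin3 Delta Mixin2 Top object] + [Final Mixin3 Top object] + [Beta Top object] + [Alpha Final Beta]
  take Final:  [Mixin3 Delta Mixin2 Top object] + [Final Mixin3 Top object] + [Beta Top object] + [Final Beta]
  take Mixin3:  [Mixin3 Delta Mixin2 Top object] + [Mixin3 Top object] + [Beta Top object] + [Beta]
  take Delta:  [Delta Mixin2 Top object] + [Top object] + [Beta Top object] + [Beta]
  take Mixin2:  [Mixin2 Top object] + [Top object] + [Beta Top object] + [Beta]
  take Beta:  [Top object] + [Top object] + [Beta Top object] + [Beta]
  take Top:  [Top object] + [Top object] + [Top object]
  take object:  [object] + [object] + [object]
MRO: Mixin1 Alpha Final Mixin3 Delta Mixin2 Beta Top object
Mixin1 is at position 0; next is Alpha.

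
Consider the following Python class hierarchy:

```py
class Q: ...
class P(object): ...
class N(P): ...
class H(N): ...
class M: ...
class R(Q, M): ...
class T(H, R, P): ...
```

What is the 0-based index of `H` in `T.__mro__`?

1

L[T] = T + merge(L[H], L[R], L[P], [H R P])
  take H:  [H N P object] + [R Q M object] + [P object] + [H R P]
  take N:  [N P object] + [R Q M object] + [P object] + [R P]
  take R:  [P object] + [R Q M object] + [P object] + [R P]
  take P:  [P object] + [Q M object] + [P object] + [P]
  take Q:  [object] + [Q M object] + [object]
  take M:  [object] + [M object] + [object]
  take object:  [object] + [object] + [object]
MRO: T H N R P Q M object
H sits at index 1.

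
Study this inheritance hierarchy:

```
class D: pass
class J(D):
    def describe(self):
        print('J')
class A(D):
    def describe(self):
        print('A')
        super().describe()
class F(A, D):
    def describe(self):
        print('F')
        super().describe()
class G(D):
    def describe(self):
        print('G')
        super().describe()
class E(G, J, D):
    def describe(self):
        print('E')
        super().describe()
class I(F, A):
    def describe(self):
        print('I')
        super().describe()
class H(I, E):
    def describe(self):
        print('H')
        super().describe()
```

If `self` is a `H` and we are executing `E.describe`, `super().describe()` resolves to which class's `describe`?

L[H] = H + merge(L[I], L[E], [I E])
  take I:  [I F A D object] + [E G J D object] + [I E]
  take F:  [F A D object] + [E G J D object] + [E]
  take A:  [A D object] + [E G J D object] + [E]
  take E:  [D object] + [E G J D object] + [E]
  take G:  [D object] + [G J D object]
  take J:  [D object] + [J D object]
  take D:  [D object] + [D object]
  take object:  [object] + [object]
MRO: H I F A E G J D object
super() in E.describe on a H instance goes to the class after E in H's MRO: G.

G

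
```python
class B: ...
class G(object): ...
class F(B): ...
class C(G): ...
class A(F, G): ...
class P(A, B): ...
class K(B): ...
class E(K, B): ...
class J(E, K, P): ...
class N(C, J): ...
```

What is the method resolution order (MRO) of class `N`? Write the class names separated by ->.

N -> C -> J -> E -> K -> P -> A -> F -> B -> G -> object

L[N] = N + merge(L[C], L[J], [C J])
  take C:  [C G object] + [J E K P A F B G object] + [C J]
  take J:  [G object] + [J E K P A F B G object] + [J]
  take E:  [G object] + [E K P A F B G object]
  take K:  [G object] + [K P A F B G object]
  take P:  [G object] + [P A F B G object]
  take A:  [G object] + [A F B G object]
  take F:  [G object] + [F B G object]
  take B:  [G object] + [B G object]
  take G:  [G object] + [G object]
  take object:  [object] + [object]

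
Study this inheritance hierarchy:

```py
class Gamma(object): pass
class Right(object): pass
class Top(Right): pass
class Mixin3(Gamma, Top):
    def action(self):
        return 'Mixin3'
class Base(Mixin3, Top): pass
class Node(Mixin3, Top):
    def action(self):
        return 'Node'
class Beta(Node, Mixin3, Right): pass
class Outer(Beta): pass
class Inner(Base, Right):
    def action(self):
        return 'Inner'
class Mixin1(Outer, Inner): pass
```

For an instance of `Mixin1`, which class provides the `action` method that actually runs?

Node

L[Mixin1] = Mixin1 + merge(L[Outer], L[Inner], [Outer Inner])
  take Outer:  [Outer Beta Node Mixin3 Gamma Top Right object] + [Inner Base Mixin3 Gamma Top Right object] + [Outer Inner]
  take Beta:  [Beta Node Mixin3 Gamma Top Right object] + [Inner Base Mixin3 Gamma Top Right object] + [Inner]
  take Node:  [Node Mixin3 Gamma Top Right object] + [Inner Base Mixin3 Gamma Top Right object] + [Inner]
  take Inner:  [Mixin3 Gamma Top Right object] + [Inner Base Mixin3 Gamma Top Right object] + [Inner]
  take Base:  [Mixin3 Gamma Top Right object] + [Base Mixin3 Gamma Top Right object]
  take Mixin3:  [Mixin3 Gamma Top Right object] + [Mixin3 Gamma Top Right object]
  take Gamma:  [Gamma Top Right object] + [Gamma Top Right object]
  take Top:  [Top Right object] + [Top Right object]
  take Right:  [Right object] + [Right object]
  take object:  [object] + [object]
MRO: Mixin1 Outer Beta Node Inner Base Mixin3 Gamma Top Right object
action is defined in: Inner, Mixin3, Node. First along the MRO is Node.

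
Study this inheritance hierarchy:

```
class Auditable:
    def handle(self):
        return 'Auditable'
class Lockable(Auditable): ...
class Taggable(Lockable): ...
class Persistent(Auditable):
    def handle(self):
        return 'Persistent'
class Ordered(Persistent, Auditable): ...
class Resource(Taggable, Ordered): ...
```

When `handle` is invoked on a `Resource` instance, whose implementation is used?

Persistent

L[Resource] = Resource + merge(L[Taggable], L[Ordered], [Taggable Ordered])
  take Taggable:  [Taggable Lockable Auditable object] + [Ordered Persistent Auditable object] + [Taggable Ordered]
  take Lockable:  [Lockable Auditable object] + [Ordered Persistent Auditable object] + [Ordered]
  take Ordered:  [Auditable object] + [Ordered Persistent Auditable object] + [Ordered]
  take Persistent:  [Auditable object] + [Persistent Auditable object]
  take Auditable:  [Auditable object] + [Auditable object]
  take object:  [object] + [object]
MRO: Resource Taggable Lockable Ordered Persistent Auditable object
handle is defined in: Auditable, Persistent. First along the MRO is Persistent.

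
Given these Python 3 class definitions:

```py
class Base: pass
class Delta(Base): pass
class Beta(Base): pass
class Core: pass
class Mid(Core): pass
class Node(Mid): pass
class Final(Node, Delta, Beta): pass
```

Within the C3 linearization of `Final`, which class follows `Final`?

L[Final] = Final + merge(L[Node], L[Delta], L[Beta], [Node Delta Beta])
  take Node:  [Node Mid Core object] + [Delta Base object] + [Beta Base object] + [Node Delta Beta]
  take Mid:  [Mid Core object] + [Delta Base object] + [Beta Base object] + [Delta Beta]
  take Core:  [Core object] + [Delta Base object] + [Beta Base object] + [Delta Beta]
  take Delta:  [object] + [Delta Base object] + [Beta Base object] + [Delta Beta]
  take Beta:  [object] + [Base object] + [Beta Base object] + [Beta]
  take Base:  [object] + [Base object] + [Base object]
  take object:  [object] + [object] + [object]
MRO: Final Node Mid Core Delta Beta Base object
Final is at position 0; next is Node.

Node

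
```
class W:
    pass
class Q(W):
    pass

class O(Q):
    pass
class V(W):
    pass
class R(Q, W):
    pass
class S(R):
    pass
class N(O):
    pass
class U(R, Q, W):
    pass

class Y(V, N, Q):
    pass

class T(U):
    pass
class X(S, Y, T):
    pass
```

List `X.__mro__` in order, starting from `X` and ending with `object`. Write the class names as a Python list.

L[X] = X + merge(L[S], L[Y], L[T], [S Y T])
  take S:  [S R Q W object] + [Y V N O Q W object] + [T U R Q W object] + [S Y T]
  take Y:  [R Q W object] + [Y V N O Q W object] + [T U R Q W object] + [Y T]
  take V:  [R Q W object] + [V N O Q W object] + [T U R Q W object] + [T]
  take N:  [R Q W object] + [N O Q W object] + [T U R Q W object] + [T]
  take O:  [R Q W object] + [O Q W object] + [T U R Q W object] + [T]
  take T:  [R Q W object] + [Q W object] + [T U R Q W object] + [T]
  take U:  [R Q W object] + [Q W object] + [U R Q W object]
  take R:  [R Q W object] + [Q W object] + [R Q W object]
  take Q:  [Q W object] + [Q W object] + [Q W object]
  take W:  [W object] + [W object] + [W object]
  take object:  [object] + [object] + [object]

[X, S, Y, V, N, O, T, U, R, Q, W, object]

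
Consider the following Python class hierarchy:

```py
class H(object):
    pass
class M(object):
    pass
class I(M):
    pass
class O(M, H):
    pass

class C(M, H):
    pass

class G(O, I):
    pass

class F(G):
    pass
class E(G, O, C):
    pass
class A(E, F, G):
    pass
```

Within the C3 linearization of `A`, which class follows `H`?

L[A] = A + merge(L[E], L[F], L[G], [E F G])
  take E:  [E G O I C M H object] + [F G O I M H object] + [G O I M H object] + [E F G]
  take F:  [G O I C M H object] + [F G O I M H object] + [G O I M H object] + [F G]
  take G:  [G O I C M H object] + [G O I M H object] + [G O I M H object] + [G]
  take O:  [O I C M H object] + [O I M H object] + [O I M H object]
  take I:  [I C M H object] + [I M H object] + [I M H object]
  take C:  [C M H object] + [M H object] + [M H object]
  take M:  [M H object] + [M H object] + [M H object]
  take H:  [H object] + [H object] + [H object]
  take object:  [object] + [object] + [object]
MRO: A E F G O I C M H object
H is at position 8; next is object.

object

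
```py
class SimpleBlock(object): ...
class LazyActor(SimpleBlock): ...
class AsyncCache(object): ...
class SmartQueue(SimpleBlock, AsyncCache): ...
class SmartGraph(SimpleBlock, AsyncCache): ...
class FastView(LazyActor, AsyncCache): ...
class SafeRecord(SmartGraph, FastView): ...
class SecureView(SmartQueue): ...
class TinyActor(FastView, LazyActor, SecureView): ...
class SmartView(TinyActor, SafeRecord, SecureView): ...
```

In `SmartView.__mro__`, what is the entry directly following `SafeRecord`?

SmartGraph

L[SmartView] = SmartView + merge(L[TinyActor], L[SafeRecord], L[SecureView], [TinyActor SafeRecord SecureView])
  take TinyActor:  [TinyActor FastView LazyActor SecureView SmartQueue SimpleBlock AsyncCache object] + [SafeRecord SmartGraph FastView LazyActor SimpleBlock AsyncCache object] + [SecureView SmartQueue SimpleBlock AsyncCache object] + [TinyActor SafeRecord SecureView]
  take SafeRecord:  [FastView LazyActor SecureView SmartQueue SimpleBlock AsyncCache object] + [SafeRecord SmartGraph FastView LazyActor SimpleBlock AsyncCache object] + [SecureView SmartQueue SimpleBlock AsyncCache object] + [SafeRecord SecureView]
  take SmartGraph:  [FastView LazyActor SecureView SmartQueue SimpleBlock AsyncCache object] + [SmartGraph FastView LazyActor SimpleBlock AsyncCache object] + [SecureView SmartQueue SimpleBlock AsyncCache object] + [SecureView]
  take FastView:  [FastView LazyActor SecureView SmartQueue SimpleBlock AsyncCache object] + [FastView LazyActor SimpleBlock AsyncCache object] + [SecureView SmartQueue SimpleBlock AsyncCache object] + [SecureView]
  take LazyActor:  [LazyActor SecureView SmartQueue SimpleBlock AsyncCache object] + [LazyActor SimpleBlock AsyncCache object] + [SecureView SmartQueue SimpleBlock AsyncCache object] + [SecureView]
  take SecureView:  [SecureView SmartQueue SimpleBlock AsyncCache object] + [SimpleBlock AsyncCache object] + [SecureView SmartQueue SimpleBlock AsyncCache object] + [SecureView]
  take SmartQueue:  [SmartQueue SimpleBlock AsyncCache object] + [SimpleBlock AsyncCache object] + [SmartQueue SimpleBlock AsyncCache object]
  take SimpleBlock:  [SimpleBlock AsyncCache object] + [SimpleBlock AsyncCache object] + [SimpleBlock AsyncCache object]
  take AsyncCache:  [AsyncCache object] + [AsyncCache object] + [AsyncCache object]
  take object:  [object] + [object] + [object]
MRO: SmartView TinyActor SafeRecord SmartGraph FastView LazyActor SecureView SmartQueue SimpleBlock AsyncCache object
SafeRecord is at position 2; next is SmartGraph.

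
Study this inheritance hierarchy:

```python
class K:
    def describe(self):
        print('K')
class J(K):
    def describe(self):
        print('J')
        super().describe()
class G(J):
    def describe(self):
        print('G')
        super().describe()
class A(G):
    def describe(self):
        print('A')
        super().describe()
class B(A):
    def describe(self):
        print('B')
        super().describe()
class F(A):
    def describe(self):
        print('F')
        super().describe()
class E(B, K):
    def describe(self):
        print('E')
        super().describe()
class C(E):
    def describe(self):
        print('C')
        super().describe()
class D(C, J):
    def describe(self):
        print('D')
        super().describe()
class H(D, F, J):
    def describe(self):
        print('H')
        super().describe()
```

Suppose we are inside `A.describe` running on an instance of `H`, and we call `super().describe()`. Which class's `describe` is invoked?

L[H] = H + merge(L[D], L[F], L[J], [D F J])
  take D:  [D C E B A G J K object] + [F A G J K object] + [J K object] + [D F J]
  take C:  [C E B A G J K object] + [F A G J K object] + [J K object] + [F J]
  take E:  [E B A G J K object] + [F A G J K object] + [J K object] + [F J]
  take B:  [B A G J K object] + [F A G J K object] + [J K object] + [F J]
  take F:  [A G J K object] + [F A G J K object] + [J K object] + [F J]
  take A:  [A G J K object] + [A G J K object] + [J K object] + [J]
  take G:  [G J K object] + [G J K object] + [J K object] + [J]
  take J:  [J K object] + [J K object] + [J K object] + [J]
  take K:  [K object] + [K object] + [K object]
  take object:  [object] + [object] + [object]
MRO: H D C E B F A G J K object
super() in A.describe on a H instance goes to the class after A in H's MRO: G.

G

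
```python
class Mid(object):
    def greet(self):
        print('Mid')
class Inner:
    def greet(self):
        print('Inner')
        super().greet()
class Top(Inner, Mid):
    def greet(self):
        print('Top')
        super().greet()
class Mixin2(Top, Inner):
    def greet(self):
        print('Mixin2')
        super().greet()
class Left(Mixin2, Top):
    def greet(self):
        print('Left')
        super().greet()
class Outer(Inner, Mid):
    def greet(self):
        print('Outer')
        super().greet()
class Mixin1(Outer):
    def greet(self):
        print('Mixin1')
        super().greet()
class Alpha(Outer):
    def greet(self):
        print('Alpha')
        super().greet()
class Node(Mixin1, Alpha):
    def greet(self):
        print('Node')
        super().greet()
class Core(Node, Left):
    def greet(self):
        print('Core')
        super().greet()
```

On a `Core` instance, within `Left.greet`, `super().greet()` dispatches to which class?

Mixin2

L[Core] = Core + merge(L[Node], L[Left], [Node Left])
  take Node:  [Node Mixin1 Alpha Outer Inner Mid object] + [Left Mixin2 Top Inner Mid object] + [Node Left]
  take Mixin1:  [Mixin1 Alpha Outer Inner Mid object] + [Left Mixin2 Top Inner Mid object] + [Left]
  take Alpha:  [Alpha Outer Inner Mid object] + [Left Mixin2 Top Inner Mid object] + [Left]
  take Outer:  [Outer Inner Mid object] + [Left Mixin2 Top Inner Mid object] + [Left]
  take Left:  [Inner Mid object] + [Left Mixin2 Top Inner Mid object] + [Left]
  take Mixin2:  [Inner Mid object] + [Mixin2 Top Inner Mid object]
  take Top:  [Inner Mid object] + [Top Inner Mid object]
  take Inner:  [Inner Mid object] + [Inner Mid object]
  take Mid:  [Mid object] + [Mid object]
  take object:  [object] + [object]
MRO: Core Node Mixin1 Alpha Outer Left Mixin2 Top Inner Mid object
super() in Left.greet on a Core instance goes to the class after Left in Core's MRO: Mixin2.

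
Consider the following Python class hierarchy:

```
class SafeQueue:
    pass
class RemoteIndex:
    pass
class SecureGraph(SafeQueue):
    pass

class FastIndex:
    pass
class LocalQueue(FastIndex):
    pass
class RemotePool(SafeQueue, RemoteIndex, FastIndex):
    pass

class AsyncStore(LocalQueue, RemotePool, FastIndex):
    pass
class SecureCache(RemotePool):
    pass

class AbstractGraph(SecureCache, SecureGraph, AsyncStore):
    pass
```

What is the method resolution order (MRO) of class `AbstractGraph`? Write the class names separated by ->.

L[AbstractGraph] = AbstractGraph + merge(L[SecureCache], L[SecureGraph], L[AsyncStore], [SecureCache SecureGraph AsyncStore])
  take SecureCache:  [SecureCache RemotePool SafeQueue RemoteIndex FastIndex object] + [SecureGraph SafeQueue object] + [AsyncStore LocalQueue RemotePool SafeQueue RemoteIndex FastIndex object] + [SecureCache SecureGraph AsyncStore]
  take SecureGraph:  [RemotePool SafeQueue RemoteIndex FastIndex object] + [SecureGraph SafeQueue object] + [AsyncStore LocalQueue RemotePool SafeQueue RemoteIndex FastIndex object] + [SecureGraph AsyncStore]
  take AsyncStore:  [RemotePool SafeQueue RemoteIndex FastIndex object] + [SafeQueue object] + [AsyncStore LocalQueue RemotePool SafeQueue RemoteIndex FastIndex object] + [AsyncStore]
  take LocalQueue:  [RemotePool SafeQueue RemoteIndex FastIndex object] + [SafeQueue object] + [LocalQueue RemotePool SafeQueue RemoteIndex FastIndex object]
  take RemotePool:  [RemotePool SafeQueue RemoteIndex FastIndex object] + [SafeQueue object] + [RemotePool SafeQueue RemoteIndex FastIndex object]
  take SafeQueue:  [SafeQueue RemoteIndex FastIndex object] + [SafeQueue object] + [SafeQueue RemoteIndex FastIndex object]
  take RemoteIndex:  [RemoteIndex FastIndex object] + [object] + [RemoteIndex FastIndex object]
  take FastIndex:  [FastIndex object] + [object] + [FastIndex object]
  take object:  [object] + [object] + [object]

AbstractGraph -> SecureCache -> SecureGraph -> AsyncStore -> LocalQueue -> RemotePool -> SafeQueue -> RemoteIndex -> FastIndex -> object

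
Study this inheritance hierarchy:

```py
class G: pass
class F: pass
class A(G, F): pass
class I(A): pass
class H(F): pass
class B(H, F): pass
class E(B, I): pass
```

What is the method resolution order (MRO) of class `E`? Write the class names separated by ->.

L[E] = E + merge(L[B], L[I], [B I])
  take B:  [B H F object] + [I A G F object] + [B I]
  take H:  [H F object] + [I A G F object] + [I]
  take I:  [F object] + [I A G F object] + [I]
  take A:  [F object] + [A G F object]
  take G:  [F object] + [G F object]
  take F:  [F object] + [F object]
  take object:  [object] + [object]

E -> B -> H -> I -> A -> G -> F -> object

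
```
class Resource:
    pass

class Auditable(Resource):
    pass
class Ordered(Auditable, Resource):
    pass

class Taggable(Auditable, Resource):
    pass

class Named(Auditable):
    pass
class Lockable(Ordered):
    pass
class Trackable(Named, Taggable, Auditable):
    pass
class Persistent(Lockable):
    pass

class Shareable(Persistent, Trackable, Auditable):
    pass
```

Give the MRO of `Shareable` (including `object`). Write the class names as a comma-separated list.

Shareable, Persistent, Lockable, Ordered, Trackable, Named, Taggable, Auditable, Resource, object

L[Shareable] = Shareable + merge(L[Persistent], L[Trackable], L[Auditable], [Persistent Trackable Auditable])
  take Persistent:  [Persistent Lockable Ordered Auditable Resource object] + [Trackable Named Taggable Auditable Resource object] + [Auditable Resource object] + [Persistent Trackable Auditable]
  take Lockable:  [Lockable Ordered Auditable Resource object] + [Trackable Named Taggable Auditable Resource object] + [Auditable Resource object] + [Trackable Auditable]
  take Ordered:  [Ordered Auditable Resource object] + [Trackable Named Taggable Auditable Resource object] + [Auditable Resource object] + [Trackable Auditable]
  take Trackable:  [Auditable Resource object] + [Trackable Named Taggable Auditable Resource object] + [Auditable Resource object] + [Trackable Auditable]
  take Named:  [Auditable Resource object] + [Named Taggable Auditable Resource object] + [Auditable Resource object] + [Auditable]
  take Taggable:  [Auditable Resource object] + [Taggable Auditable Resource object] + [Auditable Resource object] + [Auditable]
  take Auditable:  [Auditable Resource object] + [Auditable Resource object] + [Auditable Resource object] + [Auditable]
  take Resource:  [Resource object] + [Resource object] + [Resource object]
  take object:  [object] + [object] + [object]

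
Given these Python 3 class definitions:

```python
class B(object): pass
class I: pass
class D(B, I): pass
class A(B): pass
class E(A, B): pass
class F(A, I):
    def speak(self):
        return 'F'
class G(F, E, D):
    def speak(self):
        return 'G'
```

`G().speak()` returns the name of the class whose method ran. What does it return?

L[G] = G + merge(L[F], L[E], L[D], [F E D])
  take F:  [F A B I object] + [E A B object] + [D B I object] + [F E D]
  take E:  [A B I object] + [E A B object] + [D B I object] + [E D]
  take A:  [A B I object] + [A B object] + [D B I object] + [D]
  take D:  [B I object] + [B object] + [D B I object] + [D]
  take B:  [B I object] + [B object] + [B I object]
  take I:  [I object] + [object] + [I object]
  take object:  [object] + [object] + [object]
MRO: G F E A D B I object
speak is defined in: F, G. First along the MRO is G.

G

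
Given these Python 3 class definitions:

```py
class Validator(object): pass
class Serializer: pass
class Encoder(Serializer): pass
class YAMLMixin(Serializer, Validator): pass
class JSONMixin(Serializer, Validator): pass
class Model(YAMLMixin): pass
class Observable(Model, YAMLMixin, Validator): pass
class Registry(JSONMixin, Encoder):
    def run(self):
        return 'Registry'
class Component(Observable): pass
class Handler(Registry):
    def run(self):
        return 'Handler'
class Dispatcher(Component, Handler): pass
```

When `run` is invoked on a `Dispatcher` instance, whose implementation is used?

L[Dispatcher] = Dispatcher + merge(L[Component], L[Handler], [Component Handler])
  take Component:  [Component Observable Model YAMLMixin Serializer Validator object] + [Handler Registry JSONMixin Encoder Serializer Validator object] + [Component Handler]
  take Observable:  [Observable Model YAMLMixin Serializer Validator object] + [Handler Registry JSONMixin Encoder Serializer Validator object] + [Handler]
  take Model:  [Model YAMLMixin Serializer Validator object] + [Handler Registry JSONMixin Encoder Serializer Validator object] + [Handler]
  take YAMLMixin:  [YAMLMixin Serializer Validator object] + [Handler Registry JSONMixin Encoder Serializer Validator object] + [Handler]
  take Handler:  [Serializer Validator object] + [Handler Registry JSONMixin Encoder Serializer Validator object] + [Handler]
  take Registry:  [Serializer Validator object] + [Registry JSONMixin Encoder Serializer Validator object]
  take JSONMixin:  [Serializer Validator object] + [JSONMixin Encoder Serializer Validator object]
  take Encoder:  [Serializer Validator object] + [Encoder Serializer Validator object]
  take Serializer:  [Serializer Validator object] + [Serializer Validator object]
  take Validator:  [Validator object] + [Validator object]
  take object:  [object] + [object]
MRO: Dispatcher Component Observable Model YAMLMixin Handler Registry JSONMixin Encoder Serializer Validator object
run is defined in: Handler, Registry. First along the MRO is Handler.

Handler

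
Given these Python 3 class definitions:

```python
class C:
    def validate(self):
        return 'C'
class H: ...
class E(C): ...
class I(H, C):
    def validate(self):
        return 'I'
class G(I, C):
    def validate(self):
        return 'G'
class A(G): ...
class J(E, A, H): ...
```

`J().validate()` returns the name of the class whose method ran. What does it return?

G

L[J] = J + merge(L[E], L[A], L[H], [E A H])
  take E:  [E C object] + [A G I H C object] + [H object] + [E A H]
  take A:  [C object] + [A G I H C object] + [H object] + [A H]
  take G:  [C object] + [G I H C object] + [H object] + [H]
  take I:  [C object] + [I H C object] + [H object] + [H]
  take H:  [C object] + [H C object] + [H object] + [H]
  take C:  [C object] + [C object] + [object]
  take object:  [object] + [object] + [object]
MRO: J E A G I H C object
validate is defined in: C, G, I. First along the MRO is G.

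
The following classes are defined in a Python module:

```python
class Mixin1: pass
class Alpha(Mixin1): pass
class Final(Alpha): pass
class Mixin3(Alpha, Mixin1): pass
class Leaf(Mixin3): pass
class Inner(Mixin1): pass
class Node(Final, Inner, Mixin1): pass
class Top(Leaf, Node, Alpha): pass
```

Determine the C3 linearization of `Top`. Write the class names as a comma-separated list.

L[Top] = Top + merge(L[Leaf], L[Node], L[Alpha], [Leaf Node Alpha])
  take Leaf:  [Leaf Mixin3 Alpha Mixin1 object] + [Node Final Alpha Inner Mixin1 object] + [Alpha Mixin1 object] + [Leaf Node Alpha]
  take Mixin3:  [Mixin3 Alpha Mixin1 object] + [Node Final Alpha Inner Mixin1 object] + [Alpha Mixin1 object] + [Node Alpha]
  take Node:  [Alpha Mixin1 object] + [Node Final Alpha Inner Mixin1 object] + [Alpha Mixin1 object] + [Node Alpha]
  take Final:  [Alpha Mixin1 object] + [Final Alpha Inner Mixin1 object] + [Alpha Mixin1 object] + [Alpha]
  take Alpha:  [Alpha Mixin1 object] + [Alpha Inner Mixin1 object] + [Alpha Mixin1 object] + [Alpha]
  take Inner:  [Mixin1 object] + [Inner Mixin1 object] + [Mixin1 object]
  take Mixin1:  [Mixin1 object] + [Mixin1 object] + [Mixin1 object]
  take object:  [object] + [object] + [object]

Top, Leaf, Mixin3, Node, Final, Alpha, Inner, Mixin1, object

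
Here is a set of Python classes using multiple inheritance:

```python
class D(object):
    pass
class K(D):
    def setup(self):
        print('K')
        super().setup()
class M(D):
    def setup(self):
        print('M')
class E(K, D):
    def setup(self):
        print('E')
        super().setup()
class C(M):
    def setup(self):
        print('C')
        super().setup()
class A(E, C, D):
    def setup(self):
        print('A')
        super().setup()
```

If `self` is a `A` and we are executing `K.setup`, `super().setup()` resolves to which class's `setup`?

L[A] = A + merge(L[E], L[C], L[D], [E C D])
  take E:  [E K D object] + [C M D object] + [D object] + [E C D]
  take K:  [K D object] + [C M D object] + [D object] + [C D]
  take C:  [D object] + [C M D object] + [D object] + [C D]
  take M:  [D object] + [M D object] + [D object] + [D]
  take D:  [D object] + [D object] + [D object] + [D]
  take object:  [object] + [object] + [object]
MRO: A E K C M D object
super() in K.setup on a A instance goes to the class after K in A's MRO: C.

C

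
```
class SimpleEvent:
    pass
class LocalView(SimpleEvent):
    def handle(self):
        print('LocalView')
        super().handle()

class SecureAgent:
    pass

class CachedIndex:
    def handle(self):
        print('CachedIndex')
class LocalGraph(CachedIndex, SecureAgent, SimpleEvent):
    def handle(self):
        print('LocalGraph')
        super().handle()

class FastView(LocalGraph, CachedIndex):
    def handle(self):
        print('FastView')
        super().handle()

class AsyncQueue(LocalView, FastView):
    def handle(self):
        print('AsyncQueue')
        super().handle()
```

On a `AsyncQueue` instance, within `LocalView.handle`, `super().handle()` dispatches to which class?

L[AsyncQueue] = AsyncQueue + merge(L[LocalView], L[FastView], [LocalView FastView])
  take LocalView:  [LocalView SimpleEvent object] + [FastView LocalGraph CachedIndex SecureAgent SimpleEvent object] + [LocalView FastView]
  take FastView:  [SimpleEvent object] + [FastView LocalGraph CachedIndex SecureAgent SimpleEvent object] + [FastView]
  take LocalGraph:  [SimpleEvent object] + [LocalGraph CachedIndex SecureAgent SimpleEvent object]
  take CachedIndex:  [SimpleEvent object] + [CachedIndex SecureAgent SimpleEvent object]
  take SecureAgent:  [SimpleEvent object] + [SecureAgent SimpleEvent object]
  take SimpleEvent:  [SimpleEvent object] + [SimpleEvent object]
  take object:  [object] + [object]
MRO: AsyncQueue LocalView FastView LocalGraph CachedIndex SecureAgent SimpleEvent object
super() in LocalView.handle on a AsyncQueue instance goes to the class after LocalView in AsyncQueue's MRO: FastView.

FastView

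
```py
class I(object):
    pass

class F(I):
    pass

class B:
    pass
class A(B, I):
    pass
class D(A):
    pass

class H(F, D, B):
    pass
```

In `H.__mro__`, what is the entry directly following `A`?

B

L[H] = H + merge(L[F], L[D], L[B], [F D B])
  take F:  [F I object] + [D A B I object] + [B object] + [F D B]
  take D:  [I object] + [D A B I object] + [B object] + [D B]
  take A:  [I object] + [A B I object] + [B object] + [B]
  take B:  [I object] + [B I object] + [B object] + [B]
  take I:  [I object] + [I object] + [object]
  take object:  [object] + [object] + [object]
MRO: H F D A B I object
A is at position 3; next is B.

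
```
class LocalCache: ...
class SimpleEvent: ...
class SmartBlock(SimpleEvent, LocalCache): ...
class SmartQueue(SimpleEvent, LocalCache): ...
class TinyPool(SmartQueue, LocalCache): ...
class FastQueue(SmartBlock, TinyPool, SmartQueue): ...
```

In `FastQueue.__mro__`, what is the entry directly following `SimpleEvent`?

L[FastQueue] = FastQueue + merge(L[SmartBlock], L[TinyPool], L[SmartQueue], [SmartBlock TinyPool SmartQueue])
  take SmartBlock:  [SmartBlock SimpleEvent LocalCache object] + [TinyPool SmartQueue SimpleEvent LocalCache object] + [SmartQueue SimpleEvent LocalCache object] + [SmartBlock TinyPool SmartQueue]
  take TinyPool:  [SimpleEvent LocalCache object] + [TinyPool SmartQueue SimpleEvent LocalCache object] + [SmartQueue SimpleEvent LocalCache object] + [TinyPool SmartQueue]
  take SmartQueue:  [SimpleEvent LocalCache object] + [SmartQueue SimpleEvent LocalCache object] + [SmartQueue SimpleEvent LocalCache object] + [SmartQueue]
  take SimpleEvent:  [SimpleEvent LocalCache object] + [SimpleEvent LocalCache object] + [SimpleEvent LocalCache object]
  take LocalCache:  [LocalCache object] + [LocalCache object] + [LocalCache object]
  take object:  [object] + [object] + [object]
MRO: FastQueue SmartBlock TinyPool SmartQueue SimpleEvent LocalCache object
SimpleEvent is at position 4; next is LocalCache.

LocalCache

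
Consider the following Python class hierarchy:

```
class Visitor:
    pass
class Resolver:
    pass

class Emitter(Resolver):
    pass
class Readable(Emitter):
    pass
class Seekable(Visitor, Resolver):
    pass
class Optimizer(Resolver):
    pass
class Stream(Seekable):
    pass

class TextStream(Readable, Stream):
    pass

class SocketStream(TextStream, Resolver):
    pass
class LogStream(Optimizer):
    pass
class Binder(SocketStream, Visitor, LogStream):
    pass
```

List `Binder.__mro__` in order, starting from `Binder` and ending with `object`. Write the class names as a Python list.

L[Binder] = Binder + merge(L[SocketStream], L[Visitor], L[LogStream], [SocketStream Visitor LogStream])
  take SocketStream:  [SocketStream TextStream Readable Emitter Stream Seekable Visitor Resolver object] + [Visitor object] + [LogStream Optimizer Resolver object] + [SocketStream Visitor LogStream]
  take TextStream:  [TextStream Readable Emitter Stream Seekable Visitor Resolver object] + [Visitor object] + [LogStream Optimizer Resolver object] + [Visitor LogStream]
  take Readable:  [Readable Emitter Stream Seekable Visitor Resolver object] + [Visitor object] + [LogStream Optimizer Resolver object] + [Visitor LogStream]
  take Emitter:  [Emitter Stream Seekable Visitor Resolver object] + [Visitor object] + [LogStream Optimizer Resolver object] + [Visitor LogStream]
  take Stream:  [Stream Seekable Visitor Resolver object] + [Visitor object] + [LogStream Optimizer Resolver object] + [Visitor LogStream]
  take Seekable:  [Seekable Visitor Resolver object] + [Visitor object] + [LogStream Optimizer Resolver object] + [Visitor LogStream]
  take Visitor:  [Visitor Resolver object] + [Visitor object] + [LogStream Optimizer Resolver object] + [Visitor LogStream]
  take LogStream:  [Resolver object] + [object] + [LogStream Optimizer Resolver object] + [LogStream]
  take Optimizer:  [Resolver object] + [object] + [Optimizer Resolver object]
  take Resolver:  [Resolver object] + [object] + [Resolver object]
  take object:  [object] + [object] + [object]

[Binder, SocketStream, TextStream, Readable, Emitter, Stream, Seekable, Visitor, LogStream, Optimizer, Resolver, object]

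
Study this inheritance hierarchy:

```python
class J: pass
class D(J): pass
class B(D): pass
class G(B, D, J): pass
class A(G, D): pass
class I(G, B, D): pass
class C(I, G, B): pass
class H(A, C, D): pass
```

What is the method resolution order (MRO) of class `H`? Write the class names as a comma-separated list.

L[H] = H + merge(L[A], L[C], L[D], [A C D])
  take A:  [A G B D J object] + [C I G B D J object] + [D J object] + [A C D]
  take C:  [G B D J object] + [C I G B D J object] + [D J object] + [C D]
  take I:  [G B D J object] + [I G B D J object] + [D J object] + [D]
  take G:  [G B D J object] + [G B D J object] + [D J object] + [D]
  take B:  [B D J object] + [B D J object] + [D J object] + [D]
  take D:  [D J object] + [D J object] + [D J object] + [D]
  take J:  [J object] + [J object] + [J object]
  take object:  [object] + [object] + [object]

H, A, C, I, G, B, D, J, object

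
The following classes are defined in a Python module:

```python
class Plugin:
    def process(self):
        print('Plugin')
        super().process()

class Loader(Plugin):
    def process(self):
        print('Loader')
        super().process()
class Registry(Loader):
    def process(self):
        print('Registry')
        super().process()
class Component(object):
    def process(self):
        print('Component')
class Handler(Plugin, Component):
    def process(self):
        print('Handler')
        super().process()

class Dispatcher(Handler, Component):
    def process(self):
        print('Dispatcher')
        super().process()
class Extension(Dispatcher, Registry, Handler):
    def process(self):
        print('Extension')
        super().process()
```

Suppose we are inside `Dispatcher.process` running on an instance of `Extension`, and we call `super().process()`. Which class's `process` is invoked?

L[Extension] = Extension + merge(L[Dispatcher], L[Registry], L[Handler], [Dispatcher Registry Handler])
  take Dispatcher:  [Dispatcher Handler Plugin Component object] + [Registry Loader Plugin object] + [Handler Plugin Component object] + [Dispatcher Registry Handler]
  take Registry:  [Handler Plugin Component object] + [Registry Loader Plugin object] + [Handler Plugin Component object] + [Registry Handler]
  take Handler:  [Handler Plugin Component object] + [Loader Plugin object] + [Handler Plugin Component object] + [Handler]
  take Loader:  [Plugin Component object] + [Loader Plugin object] + [Plugin Component object]
  take Plugin:  [Plugin Component object] + [Plugin object] + [Plugin Component object]
  take Component:  [Component object] + [object] + [Component object]
  take object:  [object] + [object] + [object]
MRO: Extension Dispatcher Registry Handler Loader Plugin Component object
super() in Dispatcher.process on a Extension instance goes to the class after Dispatcher in Extension's MRO: Registry.

Registry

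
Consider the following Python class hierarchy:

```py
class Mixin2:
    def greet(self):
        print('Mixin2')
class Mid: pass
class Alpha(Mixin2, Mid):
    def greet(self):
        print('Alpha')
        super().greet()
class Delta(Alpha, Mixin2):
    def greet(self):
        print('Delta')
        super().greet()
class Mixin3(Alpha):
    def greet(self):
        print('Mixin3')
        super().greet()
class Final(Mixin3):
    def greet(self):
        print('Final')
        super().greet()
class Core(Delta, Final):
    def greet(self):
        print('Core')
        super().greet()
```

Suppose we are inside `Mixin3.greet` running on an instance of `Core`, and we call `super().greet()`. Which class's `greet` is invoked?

L[Core] = Core + merge(L[Delta], L[Final], [Delta Final])
  take Delta:  [Delta Alpha Mixin2 Mid object] + [Final Mixin3 Alpha Mixin2 Mid object] + [Delta Final]
  take Final:  [Alpha Mixin2 Mid object] + [Final Mixin3 Alpha Mixin2 Mid object] + [Final]
  take Mixin3:  [Alpha Mixin2 Mid object] + [Mixin3 Alpha Mixin2 Mid object]
  take Alpha:  [Alpha Mixin2 Mid object] + [Alpha Mixin2 Mid object]
  take Mixin2:  [Mixin2 Mid object] + [Mixin2 Mid object]
  take Mid:  [Mid object] + [Mid object]
  take object:  [object] + [object]
MRO: Core Delta Final Mixin3 Alpha Mixin2 Mid object
super() in Mixin3.greet on a Core instance goes to the class after Mixin3 in Core's MRO: Alpha.

Alpha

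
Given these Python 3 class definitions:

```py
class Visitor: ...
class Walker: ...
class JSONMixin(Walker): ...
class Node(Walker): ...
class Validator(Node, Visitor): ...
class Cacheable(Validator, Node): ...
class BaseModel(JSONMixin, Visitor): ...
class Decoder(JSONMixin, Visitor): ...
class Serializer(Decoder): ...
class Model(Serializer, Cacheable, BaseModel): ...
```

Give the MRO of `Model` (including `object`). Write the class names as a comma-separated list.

Model, Serializer, Decoder, Cacheable, Validator, Node, BaseModel, JSONMixin, Walker, Visitor, object

L[Model] = Model + merge(L[Serializer], L[Cacheable], L[BaseModel], [Serializer Cacheable BaseModel])
  take Serializer:  [Serializer Decoder JSONMixin Walker Visitor object] + [Cacheable Validator Node Walker Visitor object] + [BaseModel JSONMixin Walker Visitor object] + [Serializer Cacheable BaseModel]
  take Decoder:  [Decoder JSONMixin Walker Visitor object] + [Cacheable Validator Node Walker Visitor object] + [BaseModel JSONMixin Walker Visitor object] + [Cacheable BaseModel]
  take Cacheable:  [JSONMixin Walker Visitor object] + [Cacheable Validator Node Walker Visitor object] + [BaseModel JSONMixin Walker Visitor object] + [Cacheable BaseModel]
  take Validator:  [JSONMixin Walker Visitor object] + [Validator Node Walker Visitor object] + [BaseModel JSONMixin Walker Visitor object] + [BaseModel]
  take Node:  [JSONMixin Walker Visitor object] + [Node Walker Visitor object] + [BaseModel JSONMixin Walker Visitor object] + [BaseModel]
  take BaseModel:  [JSONMixin Walker Visitor object] + [Walker Visitor object] + [BaseModel JSONMixin Walker Visitor object] + [BaseModel]
  take JSONMixin:  [JSONMixin Walker Visitor object] + [Walker Visitor object] + [JSONMixin Walker Visitor object]
  take Walker:  [Walker Visitor object] + [Walker Visitor object] + [Walker Visitor object]
  take Visitor:  [Visitor object] + [Visitor object] + [Visitor object]
  take object:  [object] + [object] + [object]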